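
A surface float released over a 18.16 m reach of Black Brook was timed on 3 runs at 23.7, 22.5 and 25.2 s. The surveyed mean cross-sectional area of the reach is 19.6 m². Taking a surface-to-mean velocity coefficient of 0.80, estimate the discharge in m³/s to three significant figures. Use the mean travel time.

12.0 m³/s

t̄ = (23.7 + 22.5 + 25.2) / 3 = 23.8 s
v_surface = L / t̄ = 18.16 / 23.8 = 0.7630 m/s
v_mean = 0.80 × 0.7630 = 0.6104 m/s
Q = A × v_mean = 19.6 × 0.6104 = 11.96 m³/s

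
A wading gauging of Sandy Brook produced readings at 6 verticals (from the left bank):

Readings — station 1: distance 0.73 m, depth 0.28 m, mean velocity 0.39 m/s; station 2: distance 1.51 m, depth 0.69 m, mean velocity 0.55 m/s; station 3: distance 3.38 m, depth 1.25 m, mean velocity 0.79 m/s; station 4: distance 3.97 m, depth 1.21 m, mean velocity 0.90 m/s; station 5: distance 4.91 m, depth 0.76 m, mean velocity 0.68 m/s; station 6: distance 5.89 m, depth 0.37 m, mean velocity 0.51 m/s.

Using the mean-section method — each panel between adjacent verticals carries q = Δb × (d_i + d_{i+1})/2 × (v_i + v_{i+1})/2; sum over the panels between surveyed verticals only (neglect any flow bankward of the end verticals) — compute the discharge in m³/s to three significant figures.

Panel 1-2: Δb = 0.78 m, d̄ = (0.28+0.69)/2 = 0.485, v̄ = (0.39+0.55)/2 = 0.47 → q = 0.78×0.485×0.47 = 0.1778 m³/s
Panel 2-3: Δb = 1.87 m, d̄ = (0.69+1.25)/2 = 0.97, v̄ = (0.55+0.79)/2 = 0.67 → q = 1.87×0.97×0.67 = 1.215 m³/s
Panel 3-4: Δb = 0.59 m, d̄ = (1.25+1.21)/2 = 1.23, v̄ = (0.79+0.90)/2 = 0.845 → q = 0.59×1.23×0.845 = 0.6132 m³/s
Panel 4-5: Δb = 0.94 m, d̄ = (1.21+0.76)/2 = 0.985, v̄ = (0.90+0.68)/2 = 0.79 → q = 0.94×0.985×0.79 = 0.7315 m³/s
Panel 5-6: Δb = 0.98 m, d̄ = (0.76+0.37)/2 = 0.565, v̄ = (0.68+0.51)/2 = 0.595 → q = 0.98×0.565×0.595 = 0.3295 m³/s
Q = Σ q = 3.067 m³/s

3.07 m³/s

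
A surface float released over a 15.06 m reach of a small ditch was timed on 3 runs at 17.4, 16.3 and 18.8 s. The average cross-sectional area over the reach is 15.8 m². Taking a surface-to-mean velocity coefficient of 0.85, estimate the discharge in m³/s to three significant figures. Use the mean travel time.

t̄ = (17.4 + 16.3 + 18.8) / 3 = 17.5 s
v_surface = L / t̄ = 15.06 / 17.5 = 0.8606 m/s
v_mean = 0.85 × 0.8606 = 0.7315 m/s
Q = A × v_mean = 15.8 × 0.7315 = 11.56 m³/s

11.6 m³/s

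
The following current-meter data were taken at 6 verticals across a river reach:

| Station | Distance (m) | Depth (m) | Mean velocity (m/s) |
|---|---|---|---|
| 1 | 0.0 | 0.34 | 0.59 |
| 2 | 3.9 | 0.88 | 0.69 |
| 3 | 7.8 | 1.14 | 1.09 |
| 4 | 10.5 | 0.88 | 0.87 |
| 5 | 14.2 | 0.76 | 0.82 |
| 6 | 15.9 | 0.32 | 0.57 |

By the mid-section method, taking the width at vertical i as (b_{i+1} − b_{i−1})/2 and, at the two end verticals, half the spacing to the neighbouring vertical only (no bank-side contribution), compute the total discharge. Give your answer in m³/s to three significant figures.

w_1 = (3.9 − 0.0)/2 = 1.95 m; q_1 = 0.59 × 0.34 × 1.95 = 0.3912 m³/s
w_2 = (7.8 − 0.0)/2 = 3.9 m; q_2 = 0.69 × 0.88 × 3.9 = 2.368 m³/s
w_3 = (10.5 − 3.9)/2 = 3.3 m; q_3 = 1.09 × 1.14 × 3.3 = 4.101 m³/s
w_4 = (14.2 − 7.8)/2 = 3.2 m; q_4 = 0.87 × 0.88 × 3.2 = 2.450 m³/s
w_5 = (15.9 − 10.5)/2 = 2.7 m; q_5 = 0.82 × 0.76 × 2.7 = 1.683 m³/s
w_6 = (15.9 − 14.2)/2 = 0.85 m; q_6 = 0.57 × 0.32 × 0.85 = 0.1550 m³/s
Q = Σ qᵢ = 11.15 m³/s

11.1 m³/s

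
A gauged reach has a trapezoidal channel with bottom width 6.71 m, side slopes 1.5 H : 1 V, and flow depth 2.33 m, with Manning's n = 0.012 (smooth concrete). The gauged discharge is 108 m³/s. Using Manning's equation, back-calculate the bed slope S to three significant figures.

A = (b + z·y)·y = (6.71 + 1.5×2.33)×2.33 = 23.78 m²
P = b + 2y√(1+z²) = 6.71 + 2×2.33×√(1+1.5²) = 15.11 m
R = A/P = 23.78/15.11 = 1.574 m
S = (Q·n / (1·A·R^(2/3)))² = (108×0.012 / (1×23.78×1.353))² = 0.001623

0.00162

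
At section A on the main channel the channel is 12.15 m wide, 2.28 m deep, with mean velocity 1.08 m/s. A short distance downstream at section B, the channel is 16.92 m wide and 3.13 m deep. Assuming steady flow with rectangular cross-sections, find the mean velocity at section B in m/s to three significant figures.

Q = A₁V₁ = (12.15×2.28) × 1.08 = 29.92 m³/s
A₂ = 16.92 × 3.13 = 52.96 m²
V₂ = Q/A₂ = 29.92/52.96 = 0.5649 m/s

0.565 m/s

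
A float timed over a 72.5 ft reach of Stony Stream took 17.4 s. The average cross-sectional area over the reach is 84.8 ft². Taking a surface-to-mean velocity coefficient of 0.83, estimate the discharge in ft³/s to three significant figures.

293 ft³/s

v_surface = L / t̄ = 72.5 / 17.4 = 4.167 ft/s
v_mean = 0.83 × 4.167 = 3.458 ft/s
Q = A × v_mean = 84.8 × 3.458 = 293.3 ft³/s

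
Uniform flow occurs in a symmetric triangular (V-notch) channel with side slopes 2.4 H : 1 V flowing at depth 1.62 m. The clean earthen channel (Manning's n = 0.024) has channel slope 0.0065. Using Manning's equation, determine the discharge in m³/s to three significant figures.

17.4 m³/s

A = z·y² = 2.4×1.62² = 6.299 m²
P = 2y√(1+z²) = 2×1.62×√(1+2.4²) = 8.424 m
R = A/P = 6.299/8.424 = 0.7477 m
Q = (1/n)·A·R^(2/3)·S^(1/2) = (1/0.024) × 6.299 × 0.7477^(2/3) × 0.0065^(1/2) = 17.43 m³/s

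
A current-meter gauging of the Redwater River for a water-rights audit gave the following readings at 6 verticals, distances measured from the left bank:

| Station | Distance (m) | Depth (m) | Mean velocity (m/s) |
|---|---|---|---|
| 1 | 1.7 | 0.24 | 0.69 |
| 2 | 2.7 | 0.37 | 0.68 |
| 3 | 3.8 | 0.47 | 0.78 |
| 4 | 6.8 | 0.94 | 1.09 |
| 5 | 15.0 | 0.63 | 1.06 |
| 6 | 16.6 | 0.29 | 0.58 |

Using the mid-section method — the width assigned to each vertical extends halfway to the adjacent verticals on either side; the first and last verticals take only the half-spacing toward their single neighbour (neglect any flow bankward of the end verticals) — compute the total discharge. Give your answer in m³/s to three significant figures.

w_1 = (2.7 − 1.7)/2 = 0.5 m; q_1 = 0.69 × 0.24 × 0.5 = 0.08280 m³/s
w_2 = (3.8 − 1.7)/2 = 1.05 m; q_2 = 0.68 × 0.37 × 1.05 = 0.2642 m³/s
w_3 = (6.8 − 2.7)/2 = 2.05 m; q_3 = 0.78 × 0.47 × 2.05 = 0.7515 m³/s
w_4 = (15.0 − 3.8)/2 = 5.6 m; q_4 = 1.09 × 0.94 × 5.6 = 5.738 m³/s
w_5 = (16.6 − 6.8)/2 = 4.9 m; q_5 = 1.06 × 0.63 × 4.9 = 3.272 m³/s
w_6 = (16.6 − 15.0)/2 = 0.8 m; q_6 = 0.58 × 0.29 × 0.8 = 0.1346 m³/s
Q = Σ qᵢ = 10.24 m³/s

10.2 m³/s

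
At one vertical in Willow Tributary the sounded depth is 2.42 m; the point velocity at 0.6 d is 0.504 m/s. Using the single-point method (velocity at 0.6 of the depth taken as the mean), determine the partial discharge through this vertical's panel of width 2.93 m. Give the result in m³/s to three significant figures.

v̄ = v₀.₆ = 0.504 m/s
q = v̄ × d × w = 0.5040 × 2.42 × 2.93 = 3.574 m³/s

3.57 m³/s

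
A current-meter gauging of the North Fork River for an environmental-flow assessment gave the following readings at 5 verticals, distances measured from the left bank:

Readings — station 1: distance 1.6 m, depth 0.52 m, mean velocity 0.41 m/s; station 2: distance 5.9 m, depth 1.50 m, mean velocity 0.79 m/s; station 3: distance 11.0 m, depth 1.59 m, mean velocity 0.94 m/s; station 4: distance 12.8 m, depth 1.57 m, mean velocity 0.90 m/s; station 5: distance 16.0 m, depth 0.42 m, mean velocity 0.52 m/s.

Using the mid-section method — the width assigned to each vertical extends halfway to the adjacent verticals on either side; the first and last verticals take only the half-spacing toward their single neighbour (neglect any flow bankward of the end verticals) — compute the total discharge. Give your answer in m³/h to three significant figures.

54200 m³/h

w_1 = (5.9 − 1.6)/2 = 2.15 m; q_1 = 0.41 × 0.52 × 2.15 = 0.4584 m³/s
w_2 = (11.0 − 1.6)/2 = 4.7 m; q_2 = 0.79 × 1.50 × 4.7 = 5.570 m³/s
w_3 = (12.8 − 5.9)/2 = 3.45 m; q_3 = 0.94 × 1.59 × 3.45 = 5.156 m³/s
w_4 = (16.0 − 11.0)/2 = 2.5 m; q_4 = 0.90 × 1.57 × 2.5 = 3.533 m³/s
w_5 = (16.0 − 12.8)/2 = 1.6 m; q_5 = 0.52 × 0.42 × 1.6 = 0.3494 m³/s
Q = Σ qᵢ = 15.07 m³/s
= 15.07 × 3600 = 54240 m³/h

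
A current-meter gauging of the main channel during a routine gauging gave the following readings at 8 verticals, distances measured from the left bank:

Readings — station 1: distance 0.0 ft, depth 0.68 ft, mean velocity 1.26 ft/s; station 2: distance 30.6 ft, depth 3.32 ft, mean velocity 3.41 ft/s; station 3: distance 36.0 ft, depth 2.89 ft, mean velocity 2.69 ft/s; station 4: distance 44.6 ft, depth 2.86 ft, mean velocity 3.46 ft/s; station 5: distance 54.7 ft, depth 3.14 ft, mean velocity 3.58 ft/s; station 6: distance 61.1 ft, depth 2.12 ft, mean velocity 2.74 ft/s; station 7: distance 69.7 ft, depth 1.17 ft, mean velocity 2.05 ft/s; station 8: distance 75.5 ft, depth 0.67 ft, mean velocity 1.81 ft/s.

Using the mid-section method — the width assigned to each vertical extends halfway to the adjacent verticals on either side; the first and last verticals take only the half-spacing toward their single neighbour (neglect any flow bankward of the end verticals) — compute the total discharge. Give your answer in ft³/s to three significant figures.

w_1 = (30.6 − 0.0)/2 = 15.3 ft; q_1 = 1.26 × 0.68 × 15.3 = 13.11 ft³/s
w_2 = (36.0 − 0.0)/2 = 18 ft; q_2 = 3.41 × 3.32 × 18 = 203.8 ft³/s
w_3 = (44.6 − 30.6)/2 = 7 ft; q_3 = 2.69 × 2.89 × 7 = 54.42 ft³/s
w_4 = (54.7 − 36.0)/2 = 9.35 ft; q_4 = 3.46 × 2.86 × 9.35 = 92.52 ft³/s
w_5 = (61.1 − 44.6)/2 = 8.25 ft; q_5 = 3.58 × 3.14 × 8.25 = 92.74 ft³/s
w_6 = (69.7 − 54.7)/2 = 7.5 ft; q_6 = 2.74 × 2.12 × 7.5 = 43.57 ft³/s
w_7 = (75.5 − 61.1)/2 = 7.2 ft; q_7 = 2.05 × 1.17 × 7.2 = 17.27 ft³/s
w_8 = (75.5 − 69.7)/2 = 2.9 ft; q_8 = 1.81 × 0.67 × 2.9 = 3.517 ft³/s
Q = Σ qᵢ = 520.9 ft³/s

521 ft³/s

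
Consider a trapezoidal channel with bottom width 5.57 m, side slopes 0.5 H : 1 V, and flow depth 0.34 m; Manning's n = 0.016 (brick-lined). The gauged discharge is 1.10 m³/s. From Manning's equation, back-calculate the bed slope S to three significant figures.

A = (b + z·y)·y = (5.57 + 0.5×0.34)×0.34 = 1.952 m²
P = b + 2y√(1+z²) = 5.57 + 2×0.34×√(1+0.5²) = 6.330 m
R = A/P = 1.952/6.330 = 0.3083 m
S = (Q·n / (1·A·R^(2/3)))² = (1.10×0.016 / (1×1.952×0.4564))² = 0.0003905

0.000390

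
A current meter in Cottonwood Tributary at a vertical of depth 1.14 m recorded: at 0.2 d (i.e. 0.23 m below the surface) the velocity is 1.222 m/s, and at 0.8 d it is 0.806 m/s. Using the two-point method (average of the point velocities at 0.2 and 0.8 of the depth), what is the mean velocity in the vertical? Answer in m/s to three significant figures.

v̄ = (1.222 + 0.806) / 2 = 1.014 m/s

1.01 m/s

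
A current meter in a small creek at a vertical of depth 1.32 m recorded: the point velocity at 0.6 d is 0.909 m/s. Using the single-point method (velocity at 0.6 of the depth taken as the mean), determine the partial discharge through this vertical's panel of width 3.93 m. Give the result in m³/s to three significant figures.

4.72 m³/s

v̄ = v₀.₆ = 0.909 m/s
q = v̄ × d × w = 0.9090 × 1.32 × 3.93 = 4.716 m³/s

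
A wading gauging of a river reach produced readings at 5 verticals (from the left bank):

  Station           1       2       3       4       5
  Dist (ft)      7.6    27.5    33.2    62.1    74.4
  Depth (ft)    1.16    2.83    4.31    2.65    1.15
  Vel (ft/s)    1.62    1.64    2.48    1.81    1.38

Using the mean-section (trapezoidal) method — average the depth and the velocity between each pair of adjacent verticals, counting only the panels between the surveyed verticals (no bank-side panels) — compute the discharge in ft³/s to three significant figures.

360 ft³/s

Panel 1-2: Δb = 19.9 ft, d̄ = (1.16+2.83)/2 = 1.995, v̄ = (1.62+1.64)/2 = 1.63 → q = 19.9×1.995×1.63 = 64.71 ft³/s
Panel 2-3: Δb = 5.7 ft, d̄ = (2.83+4.31)/2 = 3.57, v̄ = (1.64+2.48)/2 = 2.06 → q = 5.7×3.57×2.06 = 41.92 ft³/s
Panel 3-4: Δb = 28.9 ft, d̄ = (4.31+2.65)/2 = 3.48, v̄ = (2.48+1.81)/2 = 2.145 → q = 28.9×3.48×2.145 = 215.7 ft³/s
Panel 4-5: Δb = 12.3 ft, d̄ = (2.65+1.15)/2 = 1.9, v̄ = (1.81+1.38)/2 = 1.595 → q = 12.3×1.9×1.595 = 37.28 ft³/s
Q = Σ q = 359.6 ft³/s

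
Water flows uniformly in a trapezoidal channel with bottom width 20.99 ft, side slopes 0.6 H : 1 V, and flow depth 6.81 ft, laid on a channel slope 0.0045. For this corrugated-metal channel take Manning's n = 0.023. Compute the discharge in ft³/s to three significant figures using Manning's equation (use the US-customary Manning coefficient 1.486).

2060 ft³/s

A = (b + z·y)·y = (20.99 + 0.6×6.81)×6.81 = 170.8 ft²
P = b + 2y√(1+z²) = 20.99 + 2×6.81×√(1+0.6²) = 36.87 ft
R = A/P = 170.8/36.87 = 4.631 ft
Q = (1.486/n)·A·R^(2/3)·S^(1/2) = (1.486/0.023) × 170.8 × 4.631^(2/3) × 0.0045^(1/2) = 2056 ft³/s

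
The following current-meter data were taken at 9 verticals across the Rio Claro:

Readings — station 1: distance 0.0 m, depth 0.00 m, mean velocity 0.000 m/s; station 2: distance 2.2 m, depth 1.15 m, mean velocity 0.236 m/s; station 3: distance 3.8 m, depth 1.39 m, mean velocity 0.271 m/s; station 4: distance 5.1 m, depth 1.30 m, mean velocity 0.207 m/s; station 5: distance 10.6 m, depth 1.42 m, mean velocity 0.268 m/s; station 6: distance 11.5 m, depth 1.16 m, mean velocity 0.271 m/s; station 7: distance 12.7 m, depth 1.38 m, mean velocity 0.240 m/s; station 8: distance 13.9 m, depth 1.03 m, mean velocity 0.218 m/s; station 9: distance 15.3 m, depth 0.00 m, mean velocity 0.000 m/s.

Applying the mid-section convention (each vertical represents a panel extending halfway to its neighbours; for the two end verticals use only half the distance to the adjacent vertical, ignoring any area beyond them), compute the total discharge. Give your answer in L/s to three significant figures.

4210 L/s

w_2 = (3.8 − 0.0)/2 = 1.9 m; q_2 = 0.236 × 1.15 × 1.9 = 0.5157 m³/s
w_3 = (5.1 − 2.2)/2 = 1.45 m; q_3 = 0.271 × 1.39 × 1.45 = 0.5462 m³/s
w_4 = (10.6 − 3.8)/2 = 3.4 m; q_4 = 0.207 × 1.30 × 3.4 = 0.9149 m³/s
w_5 = (11.5 − 5.1)/2 = 3.2 m; q_5 = 0.268 × 1.42 × 3.2 = 1.218 m³/s
w_6 = (12.7 − 10.6)/2 = 1.05 m; q_6 = 0.271 × 1.16 × 1.05 = 0.3301 m³/s
w_7 = (13.9 − 11.5)/2 = 1.2 m; q_7 = 0.240 × 1.38 × 1.2 = 0.3974 m³/s
w_8 = (15.3 − 12.7)/2 = 1.3 m; q_8 = 0.218 × 1.03 × 1.3 = 0.2919 m³/s
Stations 1, 9 contribute zero (depth or velocity is 0).
Q = Σ qᵢ = 4.214 m³/s
= 4.214 × 1000 = 4214 L/s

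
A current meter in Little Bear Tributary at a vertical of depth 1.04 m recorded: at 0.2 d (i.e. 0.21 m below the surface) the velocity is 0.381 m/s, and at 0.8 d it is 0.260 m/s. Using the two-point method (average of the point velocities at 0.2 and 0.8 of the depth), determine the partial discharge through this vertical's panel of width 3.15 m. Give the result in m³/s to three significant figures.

v̄ = (0.381 + 0.260) / 2 = 0.3205 m/s
q = v̄ × d × w = 0.3205 × 1.04 × 3.15 = 1.050 m³/s

1.05 m³/s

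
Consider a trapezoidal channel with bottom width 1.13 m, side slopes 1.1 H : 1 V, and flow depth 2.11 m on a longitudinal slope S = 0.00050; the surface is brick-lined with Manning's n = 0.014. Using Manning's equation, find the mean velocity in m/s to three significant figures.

A = (b + z·y)·y = (1.13 + 1.1×2.11)×2.11 = 7.282 m²
P = b + 2y√(1+z²) = 1.13 + 2×2.11×√(1+1.1²) = 7.403 m
R = A/P = 7.282/7.403 = 0.9835 m
Q = (1/n)·A·R^(2/3)·S^(1/2) = (1/0.014) × 7.282 × 0.9835^(2/3) × 0.00050^(1/2) = 11.50 m³/s
V = Q/A = 11.50/7.282 = 1.580 m/s

1.58 m/s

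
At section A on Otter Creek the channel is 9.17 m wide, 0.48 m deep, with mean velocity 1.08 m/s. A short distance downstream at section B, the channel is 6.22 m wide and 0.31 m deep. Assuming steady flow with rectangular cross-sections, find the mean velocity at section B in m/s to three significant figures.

Q = A₁V₁ = (9.17×0.48) × 1.08 = 4.754 m³/s
A₂ = 6.22 × 0.31 = 1.928 m²
V₂ = Q/A₂ = 4.754/1.928 = 2.465 m/s

2.47 m/s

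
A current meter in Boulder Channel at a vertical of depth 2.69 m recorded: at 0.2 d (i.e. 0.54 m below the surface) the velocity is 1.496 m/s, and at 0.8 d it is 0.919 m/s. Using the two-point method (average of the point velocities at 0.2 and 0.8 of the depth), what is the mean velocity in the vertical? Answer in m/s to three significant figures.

1.21 m/s

v̄ = (1.496 + 0.919) / 2 = 1.208 m/s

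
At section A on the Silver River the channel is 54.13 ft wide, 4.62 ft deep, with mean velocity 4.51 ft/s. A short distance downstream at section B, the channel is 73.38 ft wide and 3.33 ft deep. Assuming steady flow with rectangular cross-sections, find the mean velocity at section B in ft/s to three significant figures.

4.62 ft/s

Q = A₁V₁ = (54.13×4.62) × 4.51 = 1128 ft³/s
A₂ = 73.38 × 3.33 = 244.4 ft²
V₂ = Q/A₂ = 1128/244.4 = 4.616 ft/s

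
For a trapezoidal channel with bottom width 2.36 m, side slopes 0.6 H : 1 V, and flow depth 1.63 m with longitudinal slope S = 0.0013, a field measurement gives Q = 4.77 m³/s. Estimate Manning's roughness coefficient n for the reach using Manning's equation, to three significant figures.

0.0379

A = (b + z·y)·y = (2.36 + 0.6×1.63)×1.63 = 5.441 m²
P = b + 2y√(1+z²) = 2.36 + 2×1.63×√(1+0.6²) = 6.162 m
R = A/P = 5.441/6.162 = 0.8830 m
n = (1/Q)·A·R^(2/3)·S^(1/2) = (1/4.77) × 5.441 × 0.9204 × 0.03606 = 0.03785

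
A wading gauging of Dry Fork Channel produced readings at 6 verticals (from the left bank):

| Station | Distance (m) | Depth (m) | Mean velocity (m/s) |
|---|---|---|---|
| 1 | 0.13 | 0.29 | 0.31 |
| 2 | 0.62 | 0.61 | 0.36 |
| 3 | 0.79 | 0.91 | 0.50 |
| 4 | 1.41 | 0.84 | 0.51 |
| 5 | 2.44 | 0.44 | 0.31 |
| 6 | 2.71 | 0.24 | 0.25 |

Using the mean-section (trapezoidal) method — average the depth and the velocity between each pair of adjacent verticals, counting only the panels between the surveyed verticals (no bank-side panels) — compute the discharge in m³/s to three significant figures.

0.699 m³/s

Panel 1-2: Δb = 0.49 m, d̄ = (0.29+0.61)/2 = 0.45, v̄ = (0.31+0.36)/2 = 0.335 → q = 0.49×0.45×0.335 = 0.07387 m³/s
Panel 2-3: Δb = 0.17 m, d̄ = (0.61+0.91)/2 = 0.76, v̄ = (0.36+0.50)/2 = 0.43 → q = 0.17×0.76×0.43 = 0.05556 m³/s
Panel 3-4: Δb = 0.62 m, d̄ = (0.91+0.84)/2 = 0.875, v̄ = (0.50+0.51)/2 = 0.505 → q = 0.62×0.875×0.505 = 0.2740 m³/s
Panel 4-5: Δb = 1.03 m, d̄ = (0.84+0.44)/2 = 0.64, v̄ = (0.51+0.31)/2 = 0.41 → q = 1.03×0.64×0.41 = 0.2703 m³/s
Panel 5-6: Δb = 0.27 m, d̄ = (0.44+0.24)/2 = 0.34, v̄ = (0.31+0.25)/2 = 0.28 → q = 0.27×0.34×0.28 = 0.02570 m³/s
Q = Σ q = 0.6994 m³/s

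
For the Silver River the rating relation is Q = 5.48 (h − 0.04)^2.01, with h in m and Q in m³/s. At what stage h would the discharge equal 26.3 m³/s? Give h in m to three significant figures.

h − h₀ = (Q/C)^(1/b) = (26.3/5.48)^(1/2.01) = 2.182 m
h = 0.04 + 2.182 = 2.222 m

2.22 m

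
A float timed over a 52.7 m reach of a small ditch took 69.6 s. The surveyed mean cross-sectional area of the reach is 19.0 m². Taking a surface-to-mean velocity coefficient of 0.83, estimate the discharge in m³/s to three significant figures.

11.9 m³/s

v_surface = L / t̄ = 52.7 / 69.6 = 0.7572 m/s
v_mean = 0.83 × 0.7572 = 0.6285 m/s
Q = A × v_mean = 19.0 × 0.6285 = 11.94 m³/s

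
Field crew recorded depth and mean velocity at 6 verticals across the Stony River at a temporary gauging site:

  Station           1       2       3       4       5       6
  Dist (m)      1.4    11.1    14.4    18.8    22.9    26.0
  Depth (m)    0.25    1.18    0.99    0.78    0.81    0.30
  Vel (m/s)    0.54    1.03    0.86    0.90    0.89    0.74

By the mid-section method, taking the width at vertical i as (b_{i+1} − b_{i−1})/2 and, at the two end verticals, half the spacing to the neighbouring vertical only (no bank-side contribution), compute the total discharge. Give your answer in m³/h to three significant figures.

63900 m³/h

w_1 = (11.1 − 1.4)/2 = 4.85 m; q_1 = 0.54 × 0.25 × 4.85 = 0.6548 m³/s
w_2 = (14.4 − 1.4)/2 = 6.5 m; q_2 = 1.03 × 1.18 × 6.5 = 7.900 m³/s
w_3 = (18.8 − 11.1)/2 = 3.85 m; q_3 = 0.86 × 0.99 × 3.85 = 3.278 m³/s
w_4 = (22.9 − 14.4)/2 = 4.25 m; q_4 = 0.90 × 0.78 × 4.25 = 2.984 m³/s
w_5 = (26.0 − 18.8)/2 = 3.6 m; q_5 = 0.89 × 0.81 × 3.6 = 2.595 m³/s
w_6 = (26.0 − 22.9)/2 = 1.55 m; q_6 = 0.74 × 0.30 × 1.55 = 0.3441 m³/s
Q = Σ qᵢ = 17.76 m³/s
= 17.76 × 3600 = 63920 m³/h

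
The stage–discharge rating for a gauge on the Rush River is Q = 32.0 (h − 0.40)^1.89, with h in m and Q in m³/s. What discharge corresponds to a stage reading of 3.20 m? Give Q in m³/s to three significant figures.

224 m³/s

Q = 32.0 × (3.20 − 0.40)^1.89 = 32.0 × 2.8^1.89 = 224.0 m³/s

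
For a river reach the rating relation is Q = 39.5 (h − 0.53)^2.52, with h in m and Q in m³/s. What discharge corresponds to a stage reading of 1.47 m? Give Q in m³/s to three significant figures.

33.8 m³/s

Q = 39.5 × (1.47 − 0.53)^2.52 = 39.5 × 0.94^2.52 = 33.80 m³/s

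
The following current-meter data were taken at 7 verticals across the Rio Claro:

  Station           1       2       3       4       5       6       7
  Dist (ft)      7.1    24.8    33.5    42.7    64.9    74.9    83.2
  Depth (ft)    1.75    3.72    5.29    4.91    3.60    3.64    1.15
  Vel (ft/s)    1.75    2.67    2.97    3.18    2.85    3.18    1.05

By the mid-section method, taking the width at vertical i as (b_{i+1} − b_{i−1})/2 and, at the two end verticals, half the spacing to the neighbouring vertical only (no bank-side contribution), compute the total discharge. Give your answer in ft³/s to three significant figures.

w_1 = (24.8 − 7.1)/2 = 8.85 ft; q_1 = 1.75 × 1.75 × 8.85 = 27.10 ft³/s
w_2 = (33.5 − 7.1)/2 = 13.2 ft; q_2 = 2.67 × 3.72 × 13.2 = 131.1 ft³/s
w_3 = (42.7 − 24.8)/2 = 8.95 ft; q_3 = 2.97 × 5.29 × 8.95 = 140.6 ft³/s
w_4 = (64.9 − 33.5)/2 = 15.7 ft; q_4 = 3.18 × 4.91 × 15.7 = 245.1 ft³/s
w_5 = (74.9 − 42.7)/2 = 16.1 ft; q_5 = 2.85 × 3.60 × 16.1 = 165.2 ft³/s
w_6 = (83.2 − 64.9)/2 = 9.15 ft; q_6 = 3.18 × 3.64 × 9.15 = 105.9 ft³/s
w_7 = (83.2 − 74.9)/2 = 4.15 ft; q_7 = 1.05 × 1.15 × 4.15 = 5.011 ft³/s
Q = Σ qᵢ = 820.1 ft³/s

820 ft³/s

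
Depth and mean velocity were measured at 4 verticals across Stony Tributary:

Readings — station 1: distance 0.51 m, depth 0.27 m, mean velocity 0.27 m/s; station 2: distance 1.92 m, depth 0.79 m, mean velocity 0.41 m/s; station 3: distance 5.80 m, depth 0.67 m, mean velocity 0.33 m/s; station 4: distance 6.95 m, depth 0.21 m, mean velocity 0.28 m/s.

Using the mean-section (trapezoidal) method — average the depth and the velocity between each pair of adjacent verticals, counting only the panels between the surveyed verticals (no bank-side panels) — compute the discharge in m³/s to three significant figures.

1.46 m³/s

Panel 1-2: Δb = 1.41 m, d̄ = (0.27+0.79)/2 = 0.53, v̄ = (0.27+0.41)/2 = 0.34 → q = 1.41×0.53×0.34 = 0.2541 m³/s
Panel 2-3: Δb = 3.88 m, d̄ = (0.79+0.67)/2 = 0.73, v̄ = (0.41+0.33)/2 = 0.37 → q = 3.88×0.73×0.37 = 1.048 m³/s
Panel 3-4: Δb = 1.15 m, d̄ = (0.67+0.21)/2 = 0.44, v̄ = (0.33+0.28)/2 = 0.305 → q = 1.15×0.44×0.305 = 0.1543 m³/s
Q = Σ q = 1.456 m³/s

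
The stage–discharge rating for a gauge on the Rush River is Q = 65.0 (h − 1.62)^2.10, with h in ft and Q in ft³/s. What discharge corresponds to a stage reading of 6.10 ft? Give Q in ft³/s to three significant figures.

Q = 65.0 × (6.10 − 1.62)^2.10 = 65.0 × 4.48^2.10 = 1516 ft³/s

1520 ft³/s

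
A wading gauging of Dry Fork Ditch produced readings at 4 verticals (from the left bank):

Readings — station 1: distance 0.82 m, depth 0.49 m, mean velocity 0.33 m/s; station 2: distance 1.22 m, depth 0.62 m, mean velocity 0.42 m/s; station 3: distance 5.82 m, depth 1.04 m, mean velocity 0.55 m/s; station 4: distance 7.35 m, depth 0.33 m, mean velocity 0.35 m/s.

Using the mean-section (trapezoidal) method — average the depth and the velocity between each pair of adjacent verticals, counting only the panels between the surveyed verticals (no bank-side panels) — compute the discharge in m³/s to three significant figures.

2.41 m³/s

Panel 1-2: Δb = 0.4 m, d̄ = (0.49+0.62)/2 = 0.555, v̄ = (0.33+0.42)/2 = 0.375 → q = 0.4×0.555×0.375 = 0.08325 m³/s
Panel 2-3: Δb = 4.6 m, d̄ = (0.62+1.04)/2 = 0.83, v̄ = (0.42+0.55)/2 = 0.485 → q = 4.6×0.83×0.485 = 1.852 m³/s
Panel 3-4: Δb = 1.53 m, d̄ = (1.04+0.33)/2 = 0.685, v̄ = (0.55+0.35)/2 = 0.45 → q = 1.53×0.685×0.45 = 0.4716 m³/s
Q = Σ q = 2.407 m³/s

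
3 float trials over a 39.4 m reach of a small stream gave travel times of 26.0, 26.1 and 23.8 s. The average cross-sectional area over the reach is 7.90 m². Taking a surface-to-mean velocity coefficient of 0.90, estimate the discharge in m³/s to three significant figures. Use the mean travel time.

t̄ = (26.0 + 26.1 + 23.8) / 3 = 25.3 s
v_surface = L / t̄ = 39.4 / 25.3 = 1.557 m/s
v_mean = 0.90 × 1.557 = 1.402 m/s
Q = A × v_mean = 7.90 × 1.402 = 11.07 m³/s

11.1 m³/s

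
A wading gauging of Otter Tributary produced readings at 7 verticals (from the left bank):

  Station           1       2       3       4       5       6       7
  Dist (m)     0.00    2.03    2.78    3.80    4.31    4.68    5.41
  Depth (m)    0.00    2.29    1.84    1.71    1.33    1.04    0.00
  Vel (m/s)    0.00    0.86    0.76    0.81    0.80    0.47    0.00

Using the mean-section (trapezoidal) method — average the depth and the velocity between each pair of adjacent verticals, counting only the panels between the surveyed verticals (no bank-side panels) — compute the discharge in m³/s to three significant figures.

4.67 m³/s

Panel 1-2: Δb = 2.03 m, d̄ = (0.00+2.29)/2 = 1.145, v̄ = (0.00+0.86)/2 = 0.43 → q = 2.03×1.145×0.43 = 0.9995 m³/s
Panel 2-3: Δb = 0.75 m, d̄ = (2.29+1.84)/2 = 2.065, v̄ = (0.86+0.76)/2 = 0.81 → q = 0.75×2.065×0.81 = 1.254 m³/s
Panel 3-4: Δb = 1.02 m, d̄ = (1.84+1.71)/2 = 1.775, v̄ = (0.76+0.81)/2 = 0.785 → q = 1.02×1.775×0.785 = 1.421 m³/s
Panel 4-5: Δb = 0.51 m, d̄ = (1.71+1.33)/2 = 1.52, v̄ = (0.81+0.80)/2 = 0.805 → q = 0.51×1.52×0.805 = 0.6240 m³/s
Panel 5-6: Δb = 0.37 m, d̄ = (1.33+1.04)/2 = 1.185, v̄ = (0.80+0.47)/2 = 0.635 → q = 0.37×1.185×0.635 = 0.2784 m³/s
Panel 6-7: Δb = 0.73 m, d̄ = (1.04+0.00)/2 = 0.52, v̄ = (0.47+0.00)/2 = 0.235 → q = 0.73×0.52×0.235 = 0.08921 m³/s
Q = Σ q = 4.667 m³/s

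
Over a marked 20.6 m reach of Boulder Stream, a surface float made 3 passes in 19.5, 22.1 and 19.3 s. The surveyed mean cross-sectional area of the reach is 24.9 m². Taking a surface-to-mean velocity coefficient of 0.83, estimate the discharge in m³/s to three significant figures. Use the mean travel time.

21.0 m³/s

t̄ = (19.5 + 22.1 + 19.3) / 3 = 20.3 s
v_surface = L / t̄ = 20.6 / 20.3 = 1.015 m/s
v_mean = 0.83 × 1.015 = 0.8423 m/s
Q = A × v_mean = 24.9 × 0.8423 = 20.97 m³/s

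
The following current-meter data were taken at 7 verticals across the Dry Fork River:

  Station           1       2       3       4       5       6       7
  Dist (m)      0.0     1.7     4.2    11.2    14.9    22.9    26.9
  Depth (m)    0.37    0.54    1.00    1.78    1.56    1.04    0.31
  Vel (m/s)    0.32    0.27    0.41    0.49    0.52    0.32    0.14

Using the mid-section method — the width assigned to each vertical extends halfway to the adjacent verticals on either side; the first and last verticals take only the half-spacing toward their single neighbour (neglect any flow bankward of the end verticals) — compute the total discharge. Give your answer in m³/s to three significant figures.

13.8 m³/s

w_1 = (1.7 − 0.0)/2 = 0.85 m; q_1 = 0.32 × 0.37 × 0.85 = 0.1006 m³/s
w_2 = (4.2 − 0.0)/2 = 2.1 m; q_2 = 0.27 × 0.54 × 2.1 = 0.3062 m³/s
w_3 = (11.2 − 1.7)/2 = 4.75 m; q_3 = 0.41 × 1.00 × 4.75 = 1.948 m³/s
w_4 = (14.9 − 4.2)/2 = 5.35 m; q_4 = 0.49 × 1.78 × 5.35 = 4.666 m³/s
w_5 = (22.9 − 11.2)/2 = 5.85 m; q_5 = 0.52 × 1.56 × 5.85 = 4.746 m³/s
w_6 = (26.9 − 14.9)/2 = 6 m; q_6 = 0.32 × 1.04 × 6 = 1.997 m³/s
w_7 = (26.9 − 22.9)/2 = 2 m; q_7 = 0.14 × 0.31 × 2 = 0.08680 m³/s
Q = Σ qᵢ = 13.85 m³/s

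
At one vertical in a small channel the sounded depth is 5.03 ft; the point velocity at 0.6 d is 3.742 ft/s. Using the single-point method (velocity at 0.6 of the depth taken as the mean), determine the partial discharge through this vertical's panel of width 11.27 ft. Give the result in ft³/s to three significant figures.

v̄ = v₀.₆ = 3.742 ft/s
q = v̄ × d × w = 3.742 × 5.03 × 11.27 = 212.1 ft³/s

212 ft³/s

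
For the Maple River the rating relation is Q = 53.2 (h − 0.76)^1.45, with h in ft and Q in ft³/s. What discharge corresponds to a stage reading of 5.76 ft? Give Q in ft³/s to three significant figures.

Q = 53.2 × (5.76 − 0.76)^1.45 = 53.2 × 5^1.45 = 548.8 ft³/s

549 ft³/s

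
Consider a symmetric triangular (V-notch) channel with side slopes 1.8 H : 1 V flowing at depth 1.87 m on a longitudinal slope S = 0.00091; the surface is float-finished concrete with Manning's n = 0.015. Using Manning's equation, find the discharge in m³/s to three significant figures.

11.1 m³/s

A = z·y² = 1.8×1.87² = 6.294 m²
P = 2y√(1+z²) = 2×1.87×√(1+1.8²) = 7.701 m
R = A/P = 6.294/7.701 = 0.8173 m
Q = (1/n)·A·R^(2/3)·S^(1/2) = (1/0.015) × 6.294 × 0.8173^(2/3) × 0.00091^(1/2) = 11.07 m³/s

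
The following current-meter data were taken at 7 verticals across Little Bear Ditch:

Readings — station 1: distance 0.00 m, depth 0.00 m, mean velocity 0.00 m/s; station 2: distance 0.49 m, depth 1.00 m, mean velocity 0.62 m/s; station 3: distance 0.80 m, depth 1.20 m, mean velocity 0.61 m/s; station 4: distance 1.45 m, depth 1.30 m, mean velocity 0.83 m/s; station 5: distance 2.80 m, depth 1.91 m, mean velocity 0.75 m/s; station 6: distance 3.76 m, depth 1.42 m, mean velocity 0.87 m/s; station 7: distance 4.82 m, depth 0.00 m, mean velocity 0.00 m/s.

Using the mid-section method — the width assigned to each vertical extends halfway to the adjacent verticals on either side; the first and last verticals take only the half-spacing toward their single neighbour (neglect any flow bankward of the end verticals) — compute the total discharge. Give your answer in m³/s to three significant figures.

4.58 m³/s

w_2 = (0.80 − 0.00)/2 = 0.4 m; q_2 = 0.62 × 1.00 × 0.4 = 0.2480 m³/s
w_3 = (1.45 − 0.49)/2 = 0.48 m; q_3 = 0.61 × 1.20 × 0.48 = 0.3514 m³/s
w_4 = (2.80 − 0.80)/2 = 1 m; q_4 = 0.83 × 1.30 × 1 = 1.079 m³/s
w_5 = (3.76 − 1.45)/2 = 1.155 m; q_5 = 0.75 × 1.91 × 1.155 = 1.655 m³/s
w_6 = (4.82 − 2.80)/2 = 1.01 m; q_6 = 0.87 × 1.42 × 1.01 = 1.248 m³/s
Stations 1, 7 contribute zero (depth or velocity is 0).
Q = Σ qᵢ = 4.581 m³/s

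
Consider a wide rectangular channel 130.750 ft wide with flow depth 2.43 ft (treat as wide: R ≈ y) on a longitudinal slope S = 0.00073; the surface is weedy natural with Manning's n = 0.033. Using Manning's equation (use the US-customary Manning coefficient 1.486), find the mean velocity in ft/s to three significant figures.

A = b·y = 130.750 × 2.43 = 317.7 ft²
Wide channel: R ≈ y = 2.43 ft
Q = (1.486/n)·A·R^(2/3)·S^(1/2) = (1.486/0.033) × 317.7 × 2.430^(2/3) × 0.00073^(1/2) = 698.7 ft³/s
V = Q/A = 698.7/317.7 = 2.199 ft/s

2.20 ft/s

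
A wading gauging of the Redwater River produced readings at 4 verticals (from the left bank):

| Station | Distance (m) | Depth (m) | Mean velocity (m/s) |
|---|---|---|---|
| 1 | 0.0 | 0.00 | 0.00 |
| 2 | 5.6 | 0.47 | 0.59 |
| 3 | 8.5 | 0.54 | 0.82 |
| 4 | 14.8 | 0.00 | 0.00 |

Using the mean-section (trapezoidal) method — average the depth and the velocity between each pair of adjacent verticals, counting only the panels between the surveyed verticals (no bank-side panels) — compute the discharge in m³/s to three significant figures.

Panel 1-2: Δb = 5.6 m, d̄ = (0.00+0.47)/2 = 0.235, v̄ = (0.00+0.59)/2 = 0.295 → q = 5.6×0.235×0.295 = 0.3882 m³/s
Panel 2-3: Δb = 2.9 m, d̄ = (0.47+0.54)/2 = 0.505, v̄ = (0.59+0.82)/2 = 0.705 → q = 2.9×0.505×0.705 = 1.032 m³/s
Panel 3-4: Δb = 6.3 m, d̄ = (0.54+0.00)/2 = 0.27, v̄ = (0.82+0.00)/2 = 0.41 → q = 6.3×0.27×0.41 = 0.6974 m³/s
Q = Σ q = 2.118 m³/s

2.12 m³/s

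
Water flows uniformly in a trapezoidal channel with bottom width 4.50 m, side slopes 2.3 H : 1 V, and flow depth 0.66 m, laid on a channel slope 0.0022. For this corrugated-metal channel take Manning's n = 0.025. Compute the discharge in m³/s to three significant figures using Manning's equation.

4.75 m³/s

A = (b + z·y)·y = (4.50 + 2.3×0.66)×0.66 = 3.972 m²
P = b + 2y√(1+z²) = 4.50 + 2×0.66×√(1+2.3²) = 7.811 m
R = A/P = 3.972/7.811 = 0.5085 m
Q = (1/n)·A·R^(2/3)·S^(1/2) = (1/0.025) × 3.972 × 0.5085^(2/3) × 0.0022^(1/2) = 4.748 m³/s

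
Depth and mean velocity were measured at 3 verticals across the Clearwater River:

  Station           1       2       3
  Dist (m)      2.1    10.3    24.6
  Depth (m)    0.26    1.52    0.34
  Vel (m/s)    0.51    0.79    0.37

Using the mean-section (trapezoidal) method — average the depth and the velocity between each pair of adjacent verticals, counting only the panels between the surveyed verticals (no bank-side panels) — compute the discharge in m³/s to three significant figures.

Panel 1-2: Δb = 8.2 m, d̄ = (0.26+1.52)/2 = 0.89, v̄ = (0.51+0.79)/2 = 0.65 → q = 8.2×0.89×0.65 = 4.744 m³/s
Panel 2-3: Δb = 14.3 m, d̄ = (1.52+0.34)/2 = 0.93, v̄ = (0.79+0.37)/2 = 0.58 → q = 14.3×0.93×0.58 = 7.713 m³/s
Q = Σ q = 12.46 m³/s

12.5 m³/s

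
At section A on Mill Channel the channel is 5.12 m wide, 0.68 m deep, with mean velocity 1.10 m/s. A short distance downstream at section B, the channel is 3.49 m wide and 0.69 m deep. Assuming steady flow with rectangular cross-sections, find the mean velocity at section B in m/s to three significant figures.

1.59 m/s

Q = A₁V₁ = (5.12×0.68) × 1.10 = 3.830 m³/s
A₂ = 3.49 × 0.69 = 2.408 m²
V₂ = Q/A₂ = 3.830/2.408 = 1.590 m/s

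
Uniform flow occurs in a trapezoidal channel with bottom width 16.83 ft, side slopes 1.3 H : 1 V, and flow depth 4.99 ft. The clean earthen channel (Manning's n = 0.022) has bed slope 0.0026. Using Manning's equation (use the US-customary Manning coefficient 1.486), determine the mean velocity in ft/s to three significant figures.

7.95 ft/s

A = (b + z·y)·y = (16.83 + 1.3×4.99)×4.99 = 116.4 ft²
P = b + 2y√(1+z²) = 16.83 + 2×4.99×√(1+1.3²) = 33.20 ft
R = A/P = 116.4/33.20 = 3.505 ft
Q = (1.486/n)·A·R^(2/3)·S^(1/2) = (1.486/0.022) × 116.4 × 3.505^(2/3) × 0.0026^(1/2) = 924.6 ft³/s
V = Q/A = 924.6/116.4 = 7.947 ft/s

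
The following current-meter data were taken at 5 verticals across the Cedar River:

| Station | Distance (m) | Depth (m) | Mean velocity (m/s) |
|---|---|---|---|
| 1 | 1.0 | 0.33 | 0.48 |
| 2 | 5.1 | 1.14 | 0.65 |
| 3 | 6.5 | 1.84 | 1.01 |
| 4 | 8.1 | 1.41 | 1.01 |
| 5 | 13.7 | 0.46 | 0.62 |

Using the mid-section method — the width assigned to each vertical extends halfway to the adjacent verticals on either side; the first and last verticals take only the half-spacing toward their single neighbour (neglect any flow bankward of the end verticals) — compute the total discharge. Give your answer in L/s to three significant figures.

11100 L/s

w_1 = (5.1 − 1.0)/2 = 2.05 m; q_1 = 0.48 × 0.33 × 2.05 = 0.3247 m³/s
w_2 = (6.5 − 1.0)/2 = 2.75 m; q_2 = 0.65 × 1.14 × 2.75 = 2.038 m³/s
w_3 = (8.1 − 5.1)/2 = 1.5 m; q_3 = 1.01 × 1.84 × 1.5 = 2.788 m³/s
w_4 = (13.7 − 6.5)/2 = 3.6 m; q_4 = 1.01 × 1.41 × 3.6 = 5.127 m³/s
w_5 = (13.7 − 8.1)/2 = 2.8 m; q_5 = 0.62 × 0.46 × 2.8 = 0.7986 m³/s
Q = Σ qᵢ = 11.08 m³/s
= 11.08 × 1000 = 11080 L/s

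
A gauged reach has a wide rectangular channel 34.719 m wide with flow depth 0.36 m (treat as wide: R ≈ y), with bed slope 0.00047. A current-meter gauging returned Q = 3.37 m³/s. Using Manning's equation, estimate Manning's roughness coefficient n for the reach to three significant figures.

0.0407

A = b·y = 34.719 × 0.36 = 12.50 m²
Wide channel: R ≈ y = 0.36 m
n = (1/Q)·A·R^(2/3)·S^(1/2) = (1/3.37) × 12.50 × 0.5061 × 0.02168 = 0.04069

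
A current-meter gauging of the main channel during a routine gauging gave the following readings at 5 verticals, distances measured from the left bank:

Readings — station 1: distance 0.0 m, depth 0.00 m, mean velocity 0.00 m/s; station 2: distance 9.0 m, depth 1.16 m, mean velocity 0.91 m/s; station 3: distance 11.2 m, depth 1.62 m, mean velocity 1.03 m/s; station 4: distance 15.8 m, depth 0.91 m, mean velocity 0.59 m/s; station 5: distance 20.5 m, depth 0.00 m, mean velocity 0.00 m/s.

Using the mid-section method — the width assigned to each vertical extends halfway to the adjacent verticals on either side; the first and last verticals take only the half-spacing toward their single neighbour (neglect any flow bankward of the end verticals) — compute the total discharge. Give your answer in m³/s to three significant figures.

w_2 = (11.2 − 0.0)/2 = 5.6 m; q_2 = 0.91 × 1.16 × 5.6 = 5.911 m³/s
w_3 = (15.8 − 9.0)/2 = 3.4 m; q_3 = 1.03 × 1.62 × 3.4 = 5.673 m³/s
w_4 = (20.5 − 11.2)/2 = 4.65 m; q_4 = 0.59 × 0.91 × 4.65 = 2.497 m³/s
Stations 1, 5 contribute zero (depth or velocity is 0).
Q = Σ qᵢ = 14.08 m³/s

14.1 m³/s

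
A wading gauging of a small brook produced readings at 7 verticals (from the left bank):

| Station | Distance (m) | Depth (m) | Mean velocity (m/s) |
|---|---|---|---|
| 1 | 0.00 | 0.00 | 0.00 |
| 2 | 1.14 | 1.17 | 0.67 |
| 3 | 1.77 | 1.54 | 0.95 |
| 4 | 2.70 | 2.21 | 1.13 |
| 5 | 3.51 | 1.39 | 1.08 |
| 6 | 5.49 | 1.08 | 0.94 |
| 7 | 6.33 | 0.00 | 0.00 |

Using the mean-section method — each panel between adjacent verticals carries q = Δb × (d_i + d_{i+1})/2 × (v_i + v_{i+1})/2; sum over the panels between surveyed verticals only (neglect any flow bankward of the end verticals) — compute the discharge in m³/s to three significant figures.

Panel 1-2: Δb = 1.14 m, d̄ = (0.00+1.17)/2 = 0.585, v̄ = (0.00+0.67)/2 = 0.335 → q = 1.14×0.585×0.335 = 0.2234 m³/s
Panel 2-3: Δb = 0.63 m, d̄ = (1.17+1.54)/2 = 1.355, v̄ = (0.67+0.95)/2 = 0.81 → q = 0.63×1.355×0.81 = 0.6915 m³/s
Panel 3-4: Δb = 0.93 m, d̄ = (1.54+2.21)/2 = 1.875, v̄ = (0.95+1.13)/2 = 1.04 → q = 0.93×1.875×1.04 = 1.814 m³/s
Panel 4-5: Δb = 0.81 m, d̄ = (2.21+1.39)/2 = 1.8, v̄ = (1.13+1.08)/2 = 1.105 → q = 0.81×1.8×1.105 = 1.611 m³/s
Panel 5-6: Δb = 1.98 m, d̄ = (1.39+1.08)/2 = 1.235, v̄ = (1.08+0.94)/2 = 1.01 → q = 1.98×1.235×1.01 = 2.470 m³/s
Panel 6-7: Δb = 0.84 m, d̄ = (1.08+0.00)/2 = 0.54, v̄ = (0.94+0.00)/2 = 0.47 → q = 0.84×0.54×0.47 = 0.2132 m³/s
Q = Σ q = 7.022 m³/s

7.02 m³/s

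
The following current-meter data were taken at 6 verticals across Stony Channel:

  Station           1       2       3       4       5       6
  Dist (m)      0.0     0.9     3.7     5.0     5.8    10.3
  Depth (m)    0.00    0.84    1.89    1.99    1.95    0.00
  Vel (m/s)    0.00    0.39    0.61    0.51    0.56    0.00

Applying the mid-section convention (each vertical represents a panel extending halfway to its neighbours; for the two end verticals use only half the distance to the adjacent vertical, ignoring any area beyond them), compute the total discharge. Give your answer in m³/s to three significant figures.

6.93 m³/s

w_2 = (3.7 − 0.0)/2 = 1.85 m; q_2 = 0.39 × 0.84 × 1.85 = 0.6061 m³/s
w_3 = (5.0 − 0.9)/2 = 2.05 m; q_3 = 0.61 × 1.89 × 2.05 = 2.363 m³/s
w_4 = (5.8 − 3.7)/2 = 1.05 m; q_4 = 0.51 × 1.99 × 1.05 = 1.066 m³/s
w_5 = (10.3 − 5.0)/2 = 2.65 m; q_5 = 0.56 × 1.95 × 2.65 = 2.894 m³/s
Stations 1, 6 contribute zero (depth or velocity is 0).
Q = Σ qᵢ = 6.929 m³/s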